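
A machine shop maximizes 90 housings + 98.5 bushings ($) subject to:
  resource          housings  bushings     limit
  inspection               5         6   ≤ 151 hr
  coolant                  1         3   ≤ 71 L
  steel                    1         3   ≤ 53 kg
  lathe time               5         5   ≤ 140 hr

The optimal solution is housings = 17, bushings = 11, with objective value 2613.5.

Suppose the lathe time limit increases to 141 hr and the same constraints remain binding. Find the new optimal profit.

At the optimum: inspection uses 151 of 151 (binding); coolant uses 50 of 71 (slack = 21); steel uses 50 of 53 (slack = 3); lathe time uses 140 of 140 (binding).
By complementary slackness, y = 0 for the non-binding constraints.
Dual feasibility on the basic columns requires 5·y_inspection + 5·y_lathe time = 90, 6·y_inspection + 5·y_lathe time = 98.5.
→ y_inspection = 8.5 and y_lathe time = 9.5.
Δz = y_lathe time·Δb = 9.5 × (1) = 9.5, so new z* = 2613.5 + 9.5 = 2623.

2623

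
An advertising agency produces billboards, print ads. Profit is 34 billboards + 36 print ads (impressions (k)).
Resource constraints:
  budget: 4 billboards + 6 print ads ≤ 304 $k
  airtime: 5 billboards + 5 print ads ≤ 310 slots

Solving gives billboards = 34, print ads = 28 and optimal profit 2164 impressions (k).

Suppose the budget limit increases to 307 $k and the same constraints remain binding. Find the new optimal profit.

At the optimum: budget uses 304 of 304 (binding); airtime uses 310 of 310 (binding).
Dual feasibility on the basic columns requires 4·y_budget + 5·y_airtime = 34, 6·y_budget + 5·y_airtime = 36.
Solving: y_budget = 1, y_airtime = 6.
Δz = y_budget·Δb = 1 × (3) = 3, so new z* = 2164 + 3 = 2167.

2167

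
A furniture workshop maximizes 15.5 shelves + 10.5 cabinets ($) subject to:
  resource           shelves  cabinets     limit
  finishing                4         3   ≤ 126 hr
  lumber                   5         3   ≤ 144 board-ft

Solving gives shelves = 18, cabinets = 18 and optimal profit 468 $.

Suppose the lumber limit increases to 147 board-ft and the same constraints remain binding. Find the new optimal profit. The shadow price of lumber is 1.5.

472.5

Δb = 3, so new z* = 468 + (1.5)·(3) = 468 + 4.5 = 472.5.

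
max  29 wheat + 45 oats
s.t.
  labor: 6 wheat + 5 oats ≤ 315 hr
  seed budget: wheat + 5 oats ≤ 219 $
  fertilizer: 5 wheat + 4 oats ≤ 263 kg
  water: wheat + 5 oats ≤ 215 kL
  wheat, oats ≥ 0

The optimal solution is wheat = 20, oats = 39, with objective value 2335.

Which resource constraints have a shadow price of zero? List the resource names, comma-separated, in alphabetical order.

fertilizer, seed budget

labor: 315/315 (binding)
seed budget: 215/219 (slack 4)
fertilizer: 256/263 (slack 7)
water: 215/215 (binding)
By complementary slackness, a constraint with positive slack has shadow price 0 → fertilizer, seed budget.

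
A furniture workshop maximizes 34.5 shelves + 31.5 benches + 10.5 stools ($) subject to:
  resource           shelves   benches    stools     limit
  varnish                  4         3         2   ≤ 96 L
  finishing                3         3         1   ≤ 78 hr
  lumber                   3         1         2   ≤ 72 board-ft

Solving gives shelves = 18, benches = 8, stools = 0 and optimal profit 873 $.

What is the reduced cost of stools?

-3

Check each constraint at x*: varnish 96/96 (tight); finishing 78/78 (tight); lumber 62/72 (slack 10).
By complementary slackness, y = 0 for the non-binding constraint.
The binding rows give the dual system: 4·y_varnish + 3·y_finishing = 34.5 and 3·y_varnish + 3·y_finishing = 31.5.
Solving: y_varnish = 3, y_finishing = 7.5.
Reduced cost of stools: c₃ − yᵀa₃ = 10.5 − (3·2 + 7.5·1) = 10.5 − 13.5 = -3.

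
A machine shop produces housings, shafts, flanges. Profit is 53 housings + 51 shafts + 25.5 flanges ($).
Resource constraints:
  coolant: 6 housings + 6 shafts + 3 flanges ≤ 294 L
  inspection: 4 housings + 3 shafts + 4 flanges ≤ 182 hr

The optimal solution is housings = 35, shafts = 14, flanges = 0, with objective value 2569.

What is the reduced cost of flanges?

-5

At the optimum: coolant uses 294 of 294 (binding); inspection uses 182 of 182 (binding).
The binding rows give the dual system: 6·y_coolant + 4·y_inspection = 53 and 6·y_coolant + 3·y_inspection = 51.
→ y_coolant = 7.5 and y_inspection = 2.
Reduced cost of flanges: c₃ − yᵀa₃ = 25.5 − (7.5·3 + 2·4) = 25.5 − 30.5 = -5.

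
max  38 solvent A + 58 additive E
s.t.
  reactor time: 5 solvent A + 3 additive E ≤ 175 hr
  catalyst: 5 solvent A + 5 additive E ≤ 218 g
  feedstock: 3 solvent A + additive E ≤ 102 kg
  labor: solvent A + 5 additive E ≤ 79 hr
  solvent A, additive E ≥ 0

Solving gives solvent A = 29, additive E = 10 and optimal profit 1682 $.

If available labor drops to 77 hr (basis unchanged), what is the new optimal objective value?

Binding: reactor time and labor. Non-binding: catalyst (23 unused), feedstock (5 unused).
Slack constraints have shadow price 0 (complementary slackness).
Dual feasibility on the basic columns requires 5·y_reactor time + 1·y_labor = 38, 3·y_reactor time + 5·y_labor = 58.
This yields shadow prices y_reactor time = 6, y_labor = 8.
Δz = y_labor·Δb = 8 × (-2) = -16, so new z* = 1682 − 16 = 1666.

1666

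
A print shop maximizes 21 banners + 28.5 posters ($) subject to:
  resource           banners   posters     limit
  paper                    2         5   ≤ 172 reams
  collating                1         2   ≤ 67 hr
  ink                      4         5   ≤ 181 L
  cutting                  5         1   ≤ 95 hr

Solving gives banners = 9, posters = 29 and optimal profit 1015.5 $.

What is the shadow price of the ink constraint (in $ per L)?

4.5

At the optimum: paper uses 163 of 172 (slack = 9); collating uses 67 of 67 (binding); ink uses 181 of 181 (binding); cutting uses 74 of 95 (slack = 21).
Since paper, cutting are not tight, their duals are 0.
The binding rows give the dual system: 1·y_collating + 4·y_ink = 21 and 2·y_collating + 5·y_ink = 28.5.
This yields shadow prices y_collating = 3, y_ink = 4.5.
Shadow price of ink = 4.5.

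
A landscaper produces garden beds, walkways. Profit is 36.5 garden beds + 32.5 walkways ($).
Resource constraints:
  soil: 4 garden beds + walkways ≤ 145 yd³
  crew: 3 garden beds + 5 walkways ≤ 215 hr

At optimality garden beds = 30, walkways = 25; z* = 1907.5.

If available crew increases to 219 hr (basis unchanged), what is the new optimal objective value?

Both soil and crew are binding at x*.
From A_Bᵀ y = c: 4·y_soil + 3·y_crew = 36.5; 1·y_soil + 5·y_crew = 32.5.
This yields shadow prices y_soil = 5, y_crew = 5.5.
Δz = y_crew·Δb = 5.5 × (4) = 22, so new z* = 1907.5 + 22 = 1929.5.

1929.5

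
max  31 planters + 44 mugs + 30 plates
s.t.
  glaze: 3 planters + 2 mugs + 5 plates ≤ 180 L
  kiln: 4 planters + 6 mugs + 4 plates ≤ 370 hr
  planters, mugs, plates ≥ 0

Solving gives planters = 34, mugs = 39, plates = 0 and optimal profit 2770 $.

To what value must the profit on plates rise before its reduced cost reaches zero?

At the optimum: glaze uses 180 of 180 (binding); kiln uses 370 of 370 (binding).
From A_Bᵀ y = c: 3·y_glaze + 4·y_kiln = 31; 2·y_glaze + 6·y_kiln = 44.
Solving: y_glaze = 1, y_kiln = 7.
plates enters the basis when its profit ≥ yᵀa₃ = 1·5 + 7·4 = 33.

33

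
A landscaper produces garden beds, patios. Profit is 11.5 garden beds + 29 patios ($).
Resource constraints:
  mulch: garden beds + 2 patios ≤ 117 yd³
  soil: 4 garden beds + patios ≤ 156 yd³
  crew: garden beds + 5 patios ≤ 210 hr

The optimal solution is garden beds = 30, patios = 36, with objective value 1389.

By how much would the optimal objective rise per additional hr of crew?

Check each constraint at x*: mulch 102/117 (slack 15); soil 156/156 (tight); crew 210/210 (tight).
By complementary slackness, y = 0 for the non-binding constraint.
Dual feasibility on the basic columns requires 4·y_soil + 1·y_crew = 11.5, 1·y_soil + 5·y_crew = 29.
This yields shadow prices y_soil = 1.5, y_crew = 5.5.
Shadow price of crew = 5.5.

5.5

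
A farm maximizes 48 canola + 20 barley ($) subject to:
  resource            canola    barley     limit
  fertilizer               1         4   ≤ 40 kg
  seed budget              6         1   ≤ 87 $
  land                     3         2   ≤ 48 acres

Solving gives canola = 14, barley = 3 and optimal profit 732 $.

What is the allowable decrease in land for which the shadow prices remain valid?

4.5

Binding constraints: seed budget, land. The basis is B = [[6,1],[3,2]] with det 9.
Per unit decrease in land, x* moves by d = (0.1111, -0.6667).
The basis stays optimal until barley reaches 0; allowable decrease = 4.5 acres.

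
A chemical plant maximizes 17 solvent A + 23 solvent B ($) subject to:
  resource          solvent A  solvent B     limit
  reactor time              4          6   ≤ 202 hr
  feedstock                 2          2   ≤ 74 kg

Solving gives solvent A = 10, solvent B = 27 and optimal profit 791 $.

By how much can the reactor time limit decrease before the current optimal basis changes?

54

Binding constraints: reactor time, feedstock. The basis is B = [[4,6],[2,2]] with det -4.
Per unit decrease in reactor time, x* moves by d = (0.5, -0.5).
The basis stays optimal until solvent B reaches 0; allowable decrease = 54 hr.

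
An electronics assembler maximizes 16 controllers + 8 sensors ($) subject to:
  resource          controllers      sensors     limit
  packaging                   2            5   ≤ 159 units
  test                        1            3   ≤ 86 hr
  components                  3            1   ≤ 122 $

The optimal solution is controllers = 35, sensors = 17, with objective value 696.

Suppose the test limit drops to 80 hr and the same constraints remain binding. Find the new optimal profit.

Check each constraint at x*: packaging 155/159 (slack 4); test 86/86 (tight); components 122/122 (tight).
Since packaging is not tight, its dual is 0.
From A_Bᵀ y = c: 1·y_test + 3·y_components = 16; 3·y_test + 1·y_components = 8.
This yields shadow prices y_test = 1, y_components = 5.
Δz = y_test·Δb = 1 × (-6) = -6, so new z* = 696 − 6 = 690.

690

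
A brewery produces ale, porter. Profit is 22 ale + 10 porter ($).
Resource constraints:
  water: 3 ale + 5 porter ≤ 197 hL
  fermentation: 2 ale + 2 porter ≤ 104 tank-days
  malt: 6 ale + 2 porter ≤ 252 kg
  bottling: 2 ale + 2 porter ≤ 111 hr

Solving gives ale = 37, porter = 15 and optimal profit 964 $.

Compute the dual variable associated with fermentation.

2

Check each constraint at x*: water 186/197 (slack 11); fermentation 104/104 (tight); malt 252/252 (tight); bottling 104/111 (slack 7).
Since water, bottling are not tight, their duals are 0.
The binding rows give the dual system: 2·y_fermentation + 6·y_malt = 22 and 2·y_fermentation + 2·y_malt = 10.
This yields shadow prices y_fermentation = 2, y_malt = 3.
Shadow price of fermentation = 2.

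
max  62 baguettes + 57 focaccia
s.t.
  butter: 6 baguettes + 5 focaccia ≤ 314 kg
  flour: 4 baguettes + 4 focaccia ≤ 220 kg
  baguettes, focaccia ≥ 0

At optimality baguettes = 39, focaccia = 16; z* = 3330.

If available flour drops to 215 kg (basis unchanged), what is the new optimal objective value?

3290

Both butter and flour are binding at x*.
Dual feasibility on the basic columns requires 6·y_butter + 4·y_flour = 62, 5·y_butter + 4·y_flour = 57.
Solving: y_butter = 5, y_flour = 8.
Δz = y_flour·Δb = 8 × (-5) = -40, so new z* = 3330 − 40 = 3290.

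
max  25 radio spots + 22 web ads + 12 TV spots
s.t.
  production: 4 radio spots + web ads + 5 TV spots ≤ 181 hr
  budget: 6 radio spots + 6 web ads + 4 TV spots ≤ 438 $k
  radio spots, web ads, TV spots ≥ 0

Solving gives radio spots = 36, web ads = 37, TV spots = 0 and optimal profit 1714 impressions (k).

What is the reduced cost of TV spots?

Check each constraint at x*: production 181/181 (tight); budget 438/438 (tight).
Dual feasibility on the basic columns requires 4·y_production + 6·y_budget = 25, 1·y_production + 6·y_budget = 22.
→ y_production = 1 and y_budget = 3.5.
Reduced cost of TV spots: c₃ − yᵀa₃ = 12 − (1·5 + 3.5·4) = 12 − 19 = -7.

-7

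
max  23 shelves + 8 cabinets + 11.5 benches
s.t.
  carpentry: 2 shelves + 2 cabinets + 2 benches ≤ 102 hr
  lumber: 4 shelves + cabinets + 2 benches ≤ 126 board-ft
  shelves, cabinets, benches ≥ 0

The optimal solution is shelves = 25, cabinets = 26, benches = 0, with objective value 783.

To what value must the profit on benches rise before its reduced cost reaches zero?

13

At the optimum: carpentry uses 102 of 102 (binding); lumber uses 126 of 126 (binding).
From A_Bᵀ y = c: 2·y_carpentry + 4·y_lumber = 23; 2·y_carpentry + 1·y_lumber = 8.
This yields shadow prices y_carpentry = 1.5, y_lumber = 5.
benches enters the basis when its profit ≥ yᵀa₃ = 1.5·2 + 5·2 = 13.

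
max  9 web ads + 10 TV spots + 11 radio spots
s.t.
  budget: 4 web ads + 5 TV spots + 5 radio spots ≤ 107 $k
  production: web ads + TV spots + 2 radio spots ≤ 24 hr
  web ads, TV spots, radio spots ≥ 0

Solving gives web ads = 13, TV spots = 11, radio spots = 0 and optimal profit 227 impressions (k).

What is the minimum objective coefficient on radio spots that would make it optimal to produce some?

Check each constraint at x*: budget 107/107 (tight); production 24/24 (tight).
Dual feasibility on the basic columns requires 4·y_budget + 1·y_production = 9, 5·y_budget + 1·y_production = 10.
Solving: y_budget = 1, y_production = 5.
radio spots enters the basis when its profit ≥ yᵀa₃ = 1·5 + 5·2 = 15.

15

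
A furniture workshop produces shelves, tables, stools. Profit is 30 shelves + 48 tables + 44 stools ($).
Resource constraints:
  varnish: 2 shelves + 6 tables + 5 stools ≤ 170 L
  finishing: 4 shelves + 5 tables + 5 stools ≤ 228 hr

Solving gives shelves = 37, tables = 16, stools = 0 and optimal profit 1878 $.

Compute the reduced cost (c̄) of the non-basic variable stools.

Both varnish and finishing are binding at x*.
Dual feasibility on the basic columns requires 2·y_varnish + 4·y_finishing = 30, 6·y_varnish + 5·y_finishing = 48.
→ y_varnish = 3 and y_finishing = 6.
Reduced cost of stools: c₃ − yᵀa₃ = 44 − (3·5 + 6·5) = 44 − 45 = -1.

-1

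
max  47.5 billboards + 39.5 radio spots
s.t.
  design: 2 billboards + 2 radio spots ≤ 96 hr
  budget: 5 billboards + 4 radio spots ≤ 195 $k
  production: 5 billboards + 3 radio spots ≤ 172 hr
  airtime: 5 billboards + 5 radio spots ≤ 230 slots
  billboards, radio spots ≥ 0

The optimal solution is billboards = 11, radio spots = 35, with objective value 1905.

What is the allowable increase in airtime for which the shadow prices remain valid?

10

Binding constraints: budget, airtime. The basis is B = [[5,4],[5,5]] with det 5.
Per unit increase in airtime, x* moves by d = (-0.8, 1).
The basis stays optimal until design becomes binding; allowable increase = 10 slots.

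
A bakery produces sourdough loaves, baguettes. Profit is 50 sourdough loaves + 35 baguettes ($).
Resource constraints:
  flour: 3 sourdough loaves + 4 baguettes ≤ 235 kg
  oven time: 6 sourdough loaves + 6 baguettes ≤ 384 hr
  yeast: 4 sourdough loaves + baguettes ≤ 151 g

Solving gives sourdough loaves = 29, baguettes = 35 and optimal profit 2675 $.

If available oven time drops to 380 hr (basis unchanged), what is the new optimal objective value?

2655

Binding: oven time and yeast. Non-binding: flour (8 unused).
Slack constraints have shadow price 0 (complementary slackness).
The binding rows give the dual system: 6·y_oven time + 4·y_yeast = 50 and 6·y_oven time + 1·y_yeast = 35.
Solving: y_oven time = 5, y_yeast = 5.
Δz = y_oven time·Δb = 5 × (-4) = -20, so new z* = 2675 − 20 = 2655.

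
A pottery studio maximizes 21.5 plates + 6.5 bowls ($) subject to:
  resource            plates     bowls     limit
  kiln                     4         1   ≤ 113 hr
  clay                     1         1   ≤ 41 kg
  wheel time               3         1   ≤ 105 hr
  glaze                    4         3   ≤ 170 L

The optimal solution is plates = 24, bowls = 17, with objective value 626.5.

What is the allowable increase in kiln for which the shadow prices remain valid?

Binding constraints: kiln, clay. The basis is B = [[4,1],[1,1]] with det 3.
Per unit increase in kiln, x* moves by d = (0.3333, -0.3333).
The basis stays optimal until wheel time becomes binding; allowable increase = 24 hr.

24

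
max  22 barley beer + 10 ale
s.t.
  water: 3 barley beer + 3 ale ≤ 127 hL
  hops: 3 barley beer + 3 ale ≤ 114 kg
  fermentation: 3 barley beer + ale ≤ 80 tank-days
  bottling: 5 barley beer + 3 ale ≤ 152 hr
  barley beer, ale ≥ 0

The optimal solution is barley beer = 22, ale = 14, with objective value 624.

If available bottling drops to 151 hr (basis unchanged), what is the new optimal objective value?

622

Check each constraint at x*: water 108/127 (slack 19); hops 108/114 (slack 6); fermentation 80/80 (tight); bottling 152/152 (tight).
Since water, hops are not tight, their duals are 0.
The binding rows give the dual system: 3·y_fermentation + 5·y_bottling = 22 and 1·y_fermentation + 3·y_bottling = 10.
This yields shadow prices y_fermentation = 4, y_bottling = 2.
Δz = y_bottling·Δb = 2 × (-1) = -2, so new z* = 624 − 2 = 622.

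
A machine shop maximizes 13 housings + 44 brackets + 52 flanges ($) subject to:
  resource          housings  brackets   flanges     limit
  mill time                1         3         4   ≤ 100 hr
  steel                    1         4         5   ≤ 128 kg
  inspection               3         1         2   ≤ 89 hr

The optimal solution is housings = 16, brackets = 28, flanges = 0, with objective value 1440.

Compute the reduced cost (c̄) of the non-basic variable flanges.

-5

At the optimum: mill time uses 100 of 100 (binding); steel uses 128 of 128 (binding); inspection uses 76 of 89 (slack = 13).
Since inspection is not tight, its dual is 0.
From A_Bᵀ y = c: 1·y_mill time + 1·y_steel = 13; 3·y_mill time + 4·y_steel = 44.
→ y_mill time = 8 and y_steel = 5.
Reduced cost of flanges: c₃ − yᵀa₃ = 52 − (8·4 + 5·5) = 52 − 57 = -5.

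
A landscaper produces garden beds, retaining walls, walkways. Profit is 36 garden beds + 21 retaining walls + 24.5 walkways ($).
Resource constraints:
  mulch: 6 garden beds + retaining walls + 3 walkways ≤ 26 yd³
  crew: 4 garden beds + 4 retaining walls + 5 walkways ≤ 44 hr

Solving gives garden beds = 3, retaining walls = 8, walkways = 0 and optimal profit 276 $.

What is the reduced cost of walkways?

At the optimum: mulch uses 26 of 26 (binding); crew uses 44 of 44 (binding).
From A_Bᵀ y = c: 6·y_mulch + 4·y_crew = 36; 1·y_mulch + 4·y_crew = 21.
Solving: y_mulch = 3, y_crew = 4.5.
Reduced cost of walkways: c₃ − yᵀa₃ = 24.5 − (3·3 + 4.5·5) = 24.5 − 31.5 = -7.

-7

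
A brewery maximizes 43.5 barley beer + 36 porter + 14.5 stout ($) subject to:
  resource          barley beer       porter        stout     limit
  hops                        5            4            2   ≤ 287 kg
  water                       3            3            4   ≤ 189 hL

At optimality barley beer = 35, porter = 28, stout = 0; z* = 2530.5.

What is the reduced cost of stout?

-8.5

Both hops and water are binding at x*.
The binding rows give the dual system: 5·y_hops + 3·y_water = 43.5 and 4·y_hops + 3·y_water = 36.
This yields shadow prices y_hops = 7.5, y_water = 2.
Reduced cost of stout: c₃ − yᵀa₃ = 14.5 − (7.5·2 + 2·4) = 14.5 − 23 = -8.5.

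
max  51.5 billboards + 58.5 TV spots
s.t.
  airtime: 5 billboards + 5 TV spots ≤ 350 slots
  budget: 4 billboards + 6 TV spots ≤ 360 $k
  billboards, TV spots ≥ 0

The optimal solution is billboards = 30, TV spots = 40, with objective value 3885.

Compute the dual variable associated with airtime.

7.5

Both airtime and budget are binding at x*.
From A_Bᵀ y = c: 5·y_airtime + 4·y_budget = 51.5; 5·y_airtime + 6·y_budget = 58.5.
→ y_airtime = 7.5 and y_budget = 3.5.
Shadow price of airtime = 7.5.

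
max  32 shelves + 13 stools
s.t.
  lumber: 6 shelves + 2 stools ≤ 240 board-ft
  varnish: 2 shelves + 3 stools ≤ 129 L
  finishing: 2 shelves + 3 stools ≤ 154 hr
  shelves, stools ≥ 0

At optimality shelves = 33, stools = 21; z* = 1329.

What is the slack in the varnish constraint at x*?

0

varnish used = 2·33 + 3·21 = 129; slack = 129 − 129 = 0.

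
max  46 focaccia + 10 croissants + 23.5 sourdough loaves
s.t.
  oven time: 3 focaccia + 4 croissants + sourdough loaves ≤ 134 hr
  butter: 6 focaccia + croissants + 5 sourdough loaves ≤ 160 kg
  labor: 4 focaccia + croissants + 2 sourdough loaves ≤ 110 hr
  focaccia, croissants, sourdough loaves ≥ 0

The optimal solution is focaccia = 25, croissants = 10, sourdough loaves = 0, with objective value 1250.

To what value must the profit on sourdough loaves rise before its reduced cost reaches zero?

At the optimum: oven time uses 115 of 134 (slack = 19); butter uses 160 of 160 (binding); labor uses 110 of 110 (binding).
Since oven time is not tight, its dual is 0.
Dual feasibility on the basic columns requires 6·y_butter + 4·y_labor = 46, 1·y_butter + 1·y_labor = 10.
→ y_butter = 3 and y_labor = 7.
sourdough loaves enters the basis when its profit ≥ yᵀa₃ = 3·5 + 7·2 = 29.

29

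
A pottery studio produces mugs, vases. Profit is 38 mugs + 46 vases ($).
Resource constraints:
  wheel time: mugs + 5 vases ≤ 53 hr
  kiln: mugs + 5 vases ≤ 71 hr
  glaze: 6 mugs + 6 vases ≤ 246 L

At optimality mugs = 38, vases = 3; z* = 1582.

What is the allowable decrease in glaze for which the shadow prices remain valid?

182.4

Binding constraints: wheel time, glaze. The basis is B = [[1,5],[6,6]] with det -24.
Per unit decrease in glaze, x* moves by d = (-0.2083, 0.0417).
The basis stays optimal until mugs reaches 0; allowable decrease = 182.4 L.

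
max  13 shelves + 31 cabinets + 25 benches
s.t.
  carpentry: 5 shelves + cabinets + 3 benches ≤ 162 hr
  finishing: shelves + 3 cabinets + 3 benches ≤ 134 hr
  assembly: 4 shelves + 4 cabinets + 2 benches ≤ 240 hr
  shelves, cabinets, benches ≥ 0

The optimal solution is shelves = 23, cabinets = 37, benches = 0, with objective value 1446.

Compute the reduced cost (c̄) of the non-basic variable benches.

-4

Binding: finishing and assembly. Non-binding: carpentry (10 unused).
Since carpentry is not tight, its dual is 0.
From A_Bᵀ y = c: 1·y_finishing + 4·y_assembly = 13; 3·y_finishing + 4·y_assembly = 31.
Solving: y_finishing = 9, y_assembly = 1.
Reduced cost of benches: c₃ − yᵀa₃ = 25 − (9·3 + 1·2) = 25 − 29 = -4.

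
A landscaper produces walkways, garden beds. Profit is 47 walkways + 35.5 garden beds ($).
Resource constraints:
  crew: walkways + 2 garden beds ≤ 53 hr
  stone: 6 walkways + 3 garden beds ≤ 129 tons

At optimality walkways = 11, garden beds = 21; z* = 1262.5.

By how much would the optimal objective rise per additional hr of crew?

At the optimum: crew uses 53 of 53 (binding); stone uses 129 of 129 (binding).
The binding rows give the dual system: 1·y_crew + 6·y_stone = 47 and 2·y_crew + 3·y_stone = 35.5.
→ y_crew = 8 and y_stone = 6.5.
Shadow price of crew = 8.

8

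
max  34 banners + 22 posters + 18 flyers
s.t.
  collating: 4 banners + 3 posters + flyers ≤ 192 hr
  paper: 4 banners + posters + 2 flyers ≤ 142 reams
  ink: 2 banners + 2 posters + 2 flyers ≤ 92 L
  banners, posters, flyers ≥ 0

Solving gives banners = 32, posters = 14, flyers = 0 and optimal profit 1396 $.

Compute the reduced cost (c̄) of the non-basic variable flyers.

At the optimum: collating uses 170 of 192 (slack = 22); paper uses 142 of 142 (binding); ink uses 92 of 92 (binding).
By complementary slackness, y = 0 for the non-binding constraint.
Dual feasibility on the basic columns requires 4·y_paper + 2·y_ink = 34, 1·y_paper + 2·y_ink = 22.
→ y_paper = 4 and y_ink = 9.
Reduced cost of flyers: c₃ − yᵀa₃ = 18 − (4·2 + 9·2) = 18 − 26 = -8.

-8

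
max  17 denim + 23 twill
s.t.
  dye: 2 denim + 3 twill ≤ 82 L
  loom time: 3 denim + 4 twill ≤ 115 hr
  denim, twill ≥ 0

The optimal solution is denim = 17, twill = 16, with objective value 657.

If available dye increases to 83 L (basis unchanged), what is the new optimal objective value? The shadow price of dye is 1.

Δb = 1, so new z* = 657 + (1)·(1) = 657 + 1 = 658.

658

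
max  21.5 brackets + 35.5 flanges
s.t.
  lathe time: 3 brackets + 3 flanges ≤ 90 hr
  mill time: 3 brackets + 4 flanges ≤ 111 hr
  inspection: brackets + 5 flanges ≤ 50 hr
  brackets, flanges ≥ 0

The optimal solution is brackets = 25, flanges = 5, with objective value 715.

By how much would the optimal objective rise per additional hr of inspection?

Binding: lathe time and inspection. Non-binding: mill time (16 unused).
Since mill time is not tight, its dual is 0.
The binding rows give the dual system: 3·y_lathe time + 1·y_inspection = 21.5 and 3·y_lathe time + 5·y_inspection = 35.5.
→ y_lathe time = 6 and y_inspection = 3.5.
Shadow price of inspection = 3.5.

3.5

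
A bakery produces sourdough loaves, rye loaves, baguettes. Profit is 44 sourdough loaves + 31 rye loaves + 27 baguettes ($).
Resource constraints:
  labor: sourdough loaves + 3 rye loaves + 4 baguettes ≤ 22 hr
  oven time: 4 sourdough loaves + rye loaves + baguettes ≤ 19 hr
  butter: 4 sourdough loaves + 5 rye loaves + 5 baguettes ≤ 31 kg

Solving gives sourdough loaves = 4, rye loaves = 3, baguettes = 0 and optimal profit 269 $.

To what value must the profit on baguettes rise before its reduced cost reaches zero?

Check each constraint at x*: labor 13/22 (slack 9); oven time 19/19 (tight); butter 31/31 (tight).
Since labor is not tight, its dual is 0.
Dual feasibility on the basic columns requires 4·y_oven time + 4·y_butter = 44, 1·y_oven time + 5·y_butter = 31.
This yields shadow prices y_oven time = 6, y_butter = 5.
baguettes enters the basis when its profit ≥ yᵀa₃ = 6·1 + 5·5 = 31.

31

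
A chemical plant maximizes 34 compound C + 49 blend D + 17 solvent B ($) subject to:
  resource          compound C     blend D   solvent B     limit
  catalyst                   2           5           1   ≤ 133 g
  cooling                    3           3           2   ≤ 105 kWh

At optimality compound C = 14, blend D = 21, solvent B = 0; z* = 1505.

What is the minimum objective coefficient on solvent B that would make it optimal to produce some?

21

Both catalyst and cooling are binding at x*.
Dual feasibility on the basic columns requires 2·y_catalyst + 3·y_cooling = 34, 5·y_catalyst + 3·y_cooling = 49.
Solving: y_catalyst = 5, y_cooling = 8.
solvent B enters the basis when its profit ≥ yᵀa₃ = 5·1 + 8·2 = 21.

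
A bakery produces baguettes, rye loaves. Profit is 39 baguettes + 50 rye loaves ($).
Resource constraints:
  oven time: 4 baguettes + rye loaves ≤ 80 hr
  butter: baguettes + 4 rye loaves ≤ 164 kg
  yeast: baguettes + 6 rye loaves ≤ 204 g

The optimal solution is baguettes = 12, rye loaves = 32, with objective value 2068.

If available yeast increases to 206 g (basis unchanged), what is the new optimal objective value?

Check each constraint at x*: oven time 80/80 (tight); butter 140/164 (slack 24); yeast 204/204 (tight).
Since butter is not tight, its dual is 0.
Dual feasibility on the basic columns requires 4·y_oven time + 1·y_yeast = 39, 1·y_oven time + 6·y_yeast = 50.
→ y_oven time = 8 and y_yeast = 7.
Δz = y_yeast·Δb = 7 × (2) = 14, so new z* = 2068 + 14 = 2082.

2082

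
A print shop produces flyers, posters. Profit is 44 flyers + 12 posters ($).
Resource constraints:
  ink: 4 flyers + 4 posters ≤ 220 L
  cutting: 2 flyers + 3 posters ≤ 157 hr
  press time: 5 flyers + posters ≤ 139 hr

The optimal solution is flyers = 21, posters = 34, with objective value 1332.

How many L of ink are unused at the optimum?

0

ink used = 4·21 + 4·34 = 220; slack = 220 − 220 = 0.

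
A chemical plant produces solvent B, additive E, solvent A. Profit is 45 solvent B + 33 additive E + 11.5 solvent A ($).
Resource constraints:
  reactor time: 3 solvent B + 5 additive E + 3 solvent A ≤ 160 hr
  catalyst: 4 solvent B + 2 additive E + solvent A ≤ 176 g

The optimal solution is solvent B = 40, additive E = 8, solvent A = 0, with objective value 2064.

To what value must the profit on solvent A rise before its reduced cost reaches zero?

Both reactor time and catalyst are binding at x*.
The binding rows give the dual system: 3·y_reactor time + 4·y_catalyst = 45 and 5·y_reactor time + 2·y_catalyst = 33.
→ y_reactor time = 3 and y_catalyst = 9.
solvent A enters the basis when its profit ≥ yᵀa₃ = 3·3 + 9·1 = 18.

18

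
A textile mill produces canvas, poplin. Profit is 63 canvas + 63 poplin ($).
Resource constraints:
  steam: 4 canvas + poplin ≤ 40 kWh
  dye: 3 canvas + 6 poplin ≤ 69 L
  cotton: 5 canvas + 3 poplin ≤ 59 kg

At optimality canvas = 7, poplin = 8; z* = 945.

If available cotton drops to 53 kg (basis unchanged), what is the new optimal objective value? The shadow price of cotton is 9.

Δb = -6, so new z* = 945 + (9)·(-6) = 945 − 54 = 891.

891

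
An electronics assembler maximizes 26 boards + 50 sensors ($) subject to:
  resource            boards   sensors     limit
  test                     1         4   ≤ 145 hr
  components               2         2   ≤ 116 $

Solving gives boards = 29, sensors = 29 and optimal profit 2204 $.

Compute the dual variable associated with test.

8

Both test and components are binding at x*.
Dual feasibility on the basic columns requires 1·y_test + 2·y_components = 26, 4·y_test + 2·y_components = 50.
→ y_test = 8 and y_components = 9.
Shadow price of test = 8.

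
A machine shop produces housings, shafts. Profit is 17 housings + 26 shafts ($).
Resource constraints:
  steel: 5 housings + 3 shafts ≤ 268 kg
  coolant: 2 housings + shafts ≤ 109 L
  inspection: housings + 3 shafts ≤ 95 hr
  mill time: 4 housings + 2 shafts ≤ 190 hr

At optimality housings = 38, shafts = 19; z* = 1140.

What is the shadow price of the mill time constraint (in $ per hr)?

2.5

Binding: inspection and mill time. Non-binding: steel (21 unused), coolant (14 unused).
Slack constraints have shadow price 0 (complementary slackness).
From A_Bᵀ y = c: 1·y_inspection + 4·y_mill time = 17; 3·y_inspection + 2·y_mill time = 26.
This yields shadow prices y_inspection = 7, y_mill time = 2.5.
Shadow price of mill time = 2.5.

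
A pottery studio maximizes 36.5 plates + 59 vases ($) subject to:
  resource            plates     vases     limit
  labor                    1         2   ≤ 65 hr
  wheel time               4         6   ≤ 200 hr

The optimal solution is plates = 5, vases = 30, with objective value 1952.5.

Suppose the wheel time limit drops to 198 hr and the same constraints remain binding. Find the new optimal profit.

At the optimum: labor uses 65 of 65 (binding); wheel time uses 200 of 200 (binding).
The binding rows give the dual system: 1·y_labor + 4·y_wheel time = 36.5 and 2·y_labor + 6·y_wheel time = 59.
This yields shadow prices y_labor = 8.5, y_wheel time = 7.
Δz = y_wheel time·Δb = 7 × (-2) = -14, so new z* = 1952.5 − 14 = 1938.5.

1938.5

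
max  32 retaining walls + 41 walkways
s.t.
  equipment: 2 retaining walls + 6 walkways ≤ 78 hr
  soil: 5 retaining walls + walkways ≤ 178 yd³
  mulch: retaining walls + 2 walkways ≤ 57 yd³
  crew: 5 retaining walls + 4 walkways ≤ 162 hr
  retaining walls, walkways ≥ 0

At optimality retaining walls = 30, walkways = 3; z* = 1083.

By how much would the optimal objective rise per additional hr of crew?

5

Check each constraint at x*: equipment 78/78 (tight); soil 153/178 (slack 25); mulch 36/57 (slack 21); crew 162/162 (tight).
By complementary slackness, y = 0 for the non-binding constraints.
Dual feasibility on the basic columns requires 2·y_equipment + 5·y_crew = 32, 6·y_equipment + 4·y_crew = 41.
Solving: y_equipment = 3.5, y_crew = 5.
Shadow price of crew = 5.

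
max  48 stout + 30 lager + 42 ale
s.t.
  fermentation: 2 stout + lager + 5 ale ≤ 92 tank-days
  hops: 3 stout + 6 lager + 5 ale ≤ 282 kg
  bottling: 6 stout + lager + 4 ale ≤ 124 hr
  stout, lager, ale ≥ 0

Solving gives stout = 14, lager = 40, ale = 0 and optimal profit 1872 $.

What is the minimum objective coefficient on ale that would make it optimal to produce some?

Check each constraint at x*: fermentation 68/92 (slack 24); hops 282/282 (tight); bottling 124/124 (tight).
By complementary slackness, y = 0 for the non-binding constraint.
From A_Bᵀ y = c: 3·y_hops + 6·y_bottling = 48; 6·y_hops + 1·y_bottling = 30.
This yields shadow prices y_hops = 4, y_bottling = 6.
ale enters the basis when its profit ≥ yᵀa₃ = 4·5 + 6·4 = 44.

44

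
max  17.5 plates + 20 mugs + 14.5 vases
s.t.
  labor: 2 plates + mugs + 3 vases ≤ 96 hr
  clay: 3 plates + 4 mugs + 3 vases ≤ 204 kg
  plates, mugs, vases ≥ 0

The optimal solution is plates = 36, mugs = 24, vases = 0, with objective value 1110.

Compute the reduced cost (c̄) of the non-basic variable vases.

Both labor and clay are binding at x*.
Dual feasibility on the basic columns requires 2·y_labor + 3·y_clay = 17.5, 1·y_labor + 4·y_clay = 20.
Solving: y_labor = 2, y_clay = 4.5.
Reduced cost of vases: c₃ − yᵀa₃ = 14.5 − (2·3 + 4.5·3) = 14.5 − 19.5 = -5.

-5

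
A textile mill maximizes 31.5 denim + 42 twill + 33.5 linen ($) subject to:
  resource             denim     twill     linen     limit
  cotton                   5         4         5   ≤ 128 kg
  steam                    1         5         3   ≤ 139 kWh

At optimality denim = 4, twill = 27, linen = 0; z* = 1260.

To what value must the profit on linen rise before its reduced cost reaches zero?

39.5

At the optimum: cotton uses 128 of 128 (binding); steam uses 139 of 139 (binding).
The binding rows give the dual system: 5·y_cotton + 1·y_steam = 31.5 and 4·y_cotton + 5·y_steam = 42.
This yields shadow prices y_cotton = 5.5, y_steam = 4.
linen enters the basis when its profit ≥ yᵀa₃ = 5.5·5 + 4·3 = 39.5.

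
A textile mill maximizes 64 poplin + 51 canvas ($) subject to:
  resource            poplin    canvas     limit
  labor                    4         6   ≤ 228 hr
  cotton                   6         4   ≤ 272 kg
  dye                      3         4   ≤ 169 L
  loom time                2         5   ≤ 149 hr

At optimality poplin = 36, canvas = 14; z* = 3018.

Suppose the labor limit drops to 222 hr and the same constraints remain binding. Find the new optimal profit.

Binding: labor and cotton. Non-binding: dye (5 unused), loom time (7 unused).
By complementary slackness, y = 0 for the non-binding constraints.
From A_Bᵀ y = c: 4·y_labor + 6·y_cotton = 64; 6·y_labor + 4·y_cotton = 51.
Solving: y_labor = 2.5, y_cotton = 9.
Δz = y_labor·Δb = 2.5 × (-6) = -15, so new z* = 3018 − 15 = 3003.

3003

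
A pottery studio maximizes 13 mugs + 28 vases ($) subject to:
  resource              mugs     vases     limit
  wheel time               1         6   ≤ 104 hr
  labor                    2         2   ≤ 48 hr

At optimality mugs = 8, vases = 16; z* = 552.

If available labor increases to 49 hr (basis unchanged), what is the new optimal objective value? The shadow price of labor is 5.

Δb = 1, so new z* = 552 + (5)·(1) = 552 + 5 = 557.

557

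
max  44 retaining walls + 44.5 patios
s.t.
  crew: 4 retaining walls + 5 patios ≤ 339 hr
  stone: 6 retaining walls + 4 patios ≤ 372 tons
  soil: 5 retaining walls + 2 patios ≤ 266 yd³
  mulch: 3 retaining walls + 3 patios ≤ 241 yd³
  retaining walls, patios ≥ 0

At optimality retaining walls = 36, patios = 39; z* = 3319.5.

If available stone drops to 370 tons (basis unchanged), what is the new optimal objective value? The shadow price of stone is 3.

Δb = -2, so new z* = 3319.5 + (3)·(-2) = 3319.5 − 6 = 3313.5.

3313.5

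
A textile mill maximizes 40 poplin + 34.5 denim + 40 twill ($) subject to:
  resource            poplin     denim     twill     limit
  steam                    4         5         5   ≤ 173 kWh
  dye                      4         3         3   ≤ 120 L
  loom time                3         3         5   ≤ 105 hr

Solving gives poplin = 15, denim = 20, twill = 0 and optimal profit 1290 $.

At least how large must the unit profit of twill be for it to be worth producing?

Check each constraint at x*: steam 160/173 (slack 13); dye 120/120 (tight); loom time 105/105 (tight).
Slack constraints have shadow price 0 (complementary slackness).
From A_Bᵀ y = c: 4·y_dye + 3·y_loom time = 40; 3·y_dye + 3·y_loom time = 34.5.
Solving: y_dye = 5.5, y_loom time = 6.
twill enters the basis when its profit ≥ yᵀa₃ = 5.5·3 + 6·5 = 46.5.

46.5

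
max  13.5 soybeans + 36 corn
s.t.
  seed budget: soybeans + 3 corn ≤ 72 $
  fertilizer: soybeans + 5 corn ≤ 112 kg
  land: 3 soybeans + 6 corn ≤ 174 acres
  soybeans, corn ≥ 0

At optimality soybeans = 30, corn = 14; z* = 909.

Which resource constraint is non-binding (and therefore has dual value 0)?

fertilizer

seed budget: 72/72 (binding)
fertilizer: 100/112 (slack 12)
land: 174/174 (binding)
By complementary slackness, a constraint with positive slack has shadow price 0 → fertilizer.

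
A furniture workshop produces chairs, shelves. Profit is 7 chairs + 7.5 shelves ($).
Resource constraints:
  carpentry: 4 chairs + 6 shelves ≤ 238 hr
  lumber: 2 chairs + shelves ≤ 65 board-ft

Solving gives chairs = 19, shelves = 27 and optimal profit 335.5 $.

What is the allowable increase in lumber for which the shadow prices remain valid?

Binding constraints: carpentry, lumber. The basis is B = [[4,6],[2,1]] with det -8.
Per unit increase in lumber, x* moves by d = (0.75, -0.5).
The basis stays optimal until shelves reaches 0; allowable increase = 54 board-ft.

54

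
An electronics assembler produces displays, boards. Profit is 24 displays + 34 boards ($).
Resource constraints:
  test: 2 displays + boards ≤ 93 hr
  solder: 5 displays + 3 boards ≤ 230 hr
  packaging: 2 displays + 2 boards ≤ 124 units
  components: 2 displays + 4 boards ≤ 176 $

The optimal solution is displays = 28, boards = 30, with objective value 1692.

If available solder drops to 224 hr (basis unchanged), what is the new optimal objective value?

At the optimum: test uses 86 of 93 (slack = 7); solder uses 230 of 230 (binding); packaging uses 116 of 124 (slack = 8); components uses 176 of 176 (binding).
Since test, packaging are not tight, their duals are 0.
From A_Bᵀ y = c: 5·y_solder + 2·y_components = 24; 3·y_solder + 4·y_components = 34.
Solving: y_solder = 2, y_components = 7.
Δz = y_solder·Δb = 2 × (-6) = -12, so new z* = 1692 − 12 = 1680.

1680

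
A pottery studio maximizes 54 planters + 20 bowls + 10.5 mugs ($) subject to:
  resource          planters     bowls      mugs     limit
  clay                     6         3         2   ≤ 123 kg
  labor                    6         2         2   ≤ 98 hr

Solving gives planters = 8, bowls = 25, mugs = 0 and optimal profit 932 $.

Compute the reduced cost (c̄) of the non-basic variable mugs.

-7.5

Check each constraint at x*: clay 123/123 (tight); labor 98/98 (tight).
Dual feasibility on the basic columns requires 6·y_clay + 6·y_labor = 54, 3·y_clay + 2·y_labor = 20.
Solving: y_clay = 2, y_labor = 7.
Reduced cost of mugs: c₃ − yᵀa₃ = 10.5 − (2·2 + 7·2) = 10.5 − 18 = -7.5.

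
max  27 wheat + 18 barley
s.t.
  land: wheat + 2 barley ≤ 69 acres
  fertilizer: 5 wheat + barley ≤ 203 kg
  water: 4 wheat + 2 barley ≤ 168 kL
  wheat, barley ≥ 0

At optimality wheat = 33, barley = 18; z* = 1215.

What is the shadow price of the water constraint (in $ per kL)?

At the optimum: land uses 69 of 69 (binding); fertilizer uses 183 of 203 (slack = 20); water uses 168 of 168 (binding).
By complementary slackness, y = 0 for the non-binding constraint.
Dual feasibility on the basic columns requires 1·y_land + 4·y_water = 27, 2·y_land + 2·y_water = 18.
Solving: y_land = 3, y_water = 6.
Shadow price of water = 6.

6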